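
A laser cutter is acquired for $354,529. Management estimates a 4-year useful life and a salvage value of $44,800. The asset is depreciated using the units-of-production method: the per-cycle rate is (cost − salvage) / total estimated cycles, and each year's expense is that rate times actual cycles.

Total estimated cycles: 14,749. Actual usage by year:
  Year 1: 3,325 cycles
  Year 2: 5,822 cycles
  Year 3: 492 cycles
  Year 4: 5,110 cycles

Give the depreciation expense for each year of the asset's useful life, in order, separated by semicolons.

$69,825; $122,262; $10,332; $107,310

Depreciable base = $354,529 − $44,800 = $309,729.
Rate = $309,729 / 14,749 cycles = $21 per cycle.
Year 1: 3,325 × $21 = $69,825. Book value $284,704.
Year 2: 5,822 × $21 = $122,262. Book value $162,442.
Year 3: 492 × $21 = $10,332. Book value $152,110.
Year 4: 5,110 × $21 = $107,310. Book value $44,800.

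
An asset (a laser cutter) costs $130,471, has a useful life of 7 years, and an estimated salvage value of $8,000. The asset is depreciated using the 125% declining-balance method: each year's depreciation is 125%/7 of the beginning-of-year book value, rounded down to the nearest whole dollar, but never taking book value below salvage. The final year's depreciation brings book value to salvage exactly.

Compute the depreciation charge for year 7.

$32,082

Depreciable base = $130,471 − $8,000 = $122,471.
Year 1: ⌊$130,471 × 125%/7⌋ = $23,298. Book value $107,173.
Year 2: ⌊$107,173 × 125%/7⌋ = $19,138. Book value $88,035.
Year 3: ⌊$88,035 × 125%/7⌋ = $15,720. Book value $72,315.
Year 4: ⌊$72,315 × 125%/7⌋ = $12,913. Book value $59,402.
Year 5: ⌊$59,402 × 125%/7⌋ = $10,607. Book value $48,795.
Year 6: ⌊$48,795 × 125%/7⌋ = $8,713. Book value $40,082.
Year 7 (final): $40,082 − $8,000 = $32,082. Book value $8,000.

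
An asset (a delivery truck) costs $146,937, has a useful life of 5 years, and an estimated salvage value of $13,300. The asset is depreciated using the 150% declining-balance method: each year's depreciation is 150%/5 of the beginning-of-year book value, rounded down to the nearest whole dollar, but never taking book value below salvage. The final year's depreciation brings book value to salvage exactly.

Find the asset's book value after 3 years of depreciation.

Depreciable base = $146,937 − $13,300 = $133,637.
Year 1: ⌊$146,937 × 150%/5⌋ = $44,081. Book value $102,856.
Year 2: ⌊$102,856 × 150%/5⌋ = $30,856. Book value $72,000.
Year 3: ⌊$72,000 × 150%/5⌋ = $21,600. Book value $50,400.

$50,400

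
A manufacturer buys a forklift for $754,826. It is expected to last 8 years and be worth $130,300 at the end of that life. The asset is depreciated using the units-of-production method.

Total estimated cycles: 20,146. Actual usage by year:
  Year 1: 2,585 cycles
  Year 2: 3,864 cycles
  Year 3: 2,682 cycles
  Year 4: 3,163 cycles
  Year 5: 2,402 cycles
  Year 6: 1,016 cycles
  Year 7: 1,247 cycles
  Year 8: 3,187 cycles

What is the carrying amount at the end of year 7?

Depreciable base = $754,826 − $130,300 = $624,526.
Rate = $624,526 / 20,146 cycles = $31 per cycle.
Year 1: 2,585 × $31 = $80,135. Book value $674,691.
Year 2: 3,864 × $31 = $119,784. Book value $554,907.
Year 3: 2,682 × $31 = $83,142. Book value $471,765.
Year 4: 3,163 × $31 = $98,053. Book value $373,712.
Year 5: 2,402 × $31 = $74,462. Book value $299,250.
Year 6: 1,016 × $31 = $31,496. Book value $267,754.
Year 7: 1,247 × $31 = $38,657. Book value $229,097.

$229,097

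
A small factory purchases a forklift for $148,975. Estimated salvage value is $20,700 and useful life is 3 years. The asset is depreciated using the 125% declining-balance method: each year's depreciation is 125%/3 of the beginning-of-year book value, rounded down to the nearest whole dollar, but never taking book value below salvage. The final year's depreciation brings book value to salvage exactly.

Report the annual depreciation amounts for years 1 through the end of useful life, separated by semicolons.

Depreciable base = $148,975 − $20,700 = $128,275.
Year 1: ⌊$148,975 × 125%/3⌋ = $62,072. Book value $86,903.
Year 2: ⌊$86,903 × 125%/3⌋ = $36,209. Book value $50,694.
Year 3 (final): $50,694 − $20,700 = $29,994. Book value $20,700.

$62,072; $36,209; $29,994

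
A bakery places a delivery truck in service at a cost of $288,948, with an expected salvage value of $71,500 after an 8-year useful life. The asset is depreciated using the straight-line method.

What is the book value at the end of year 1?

$261,767

Depreciable base = $288,948 − $71,500 = $217,448.
Annual expense = $217,448 / 8 = $27,181.
End of year 1: book value $261,767.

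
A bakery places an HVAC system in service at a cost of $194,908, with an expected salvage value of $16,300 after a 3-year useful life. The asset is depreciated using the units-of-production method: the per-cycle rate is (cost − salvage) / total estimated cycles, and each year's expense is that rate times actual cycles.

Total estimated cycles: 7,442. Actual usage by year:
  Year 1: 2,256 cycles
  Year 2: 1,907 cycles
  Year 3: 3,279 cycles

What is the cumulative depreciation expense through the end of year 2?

Depreciable base = $194,908 − $16,300 = $178,608.
Rate = $178,608 / 7,442 cycles = $24 per cycle.
Year 1: 2,256 × $24 = $54,144. Book value $140,764.
Year 2: 1,907 × $24 = $45,768. Book value $94,996.
Accumulated through year 2 = $194,908 − $94,996 = $99,912.

$99,912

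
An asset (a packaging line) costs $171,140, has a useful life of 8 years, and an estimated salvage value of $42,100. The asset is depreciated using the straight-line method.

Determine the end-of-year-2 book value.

$138,880

Depreciable base = $171,140 − $42,100 = $129,040.
Annual expense = $129,040 / 8 = $16,130.
End of year 1: book value $155,010.
End of year 2: book value $138,880.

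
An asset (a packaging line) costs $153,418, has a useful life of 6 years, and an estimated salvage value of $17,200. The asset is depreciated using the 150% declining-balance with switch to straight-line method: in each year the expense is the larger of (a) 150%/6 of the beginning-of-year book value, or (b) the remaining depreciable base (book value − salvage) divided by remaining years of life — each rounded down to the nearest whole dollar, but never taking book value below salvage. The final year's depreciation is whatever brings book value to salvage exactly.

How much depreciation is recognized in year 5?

$15,671

Depreciable base = $153,418 − $17,200 = $136,218.
Year 1: DB = ⌊$153,418 × 150%/6⌋ = $38,354; SL = ⌊$136,218/6⌋ = $22,703 → take DB $38,354. Book value $115,064.
Year 2: DB = ⌊$115,064 × 150%/6⌋ = $28,766; SL = ⌊$97,864/5⌋ = $19,572 → take DB $28,766. Book value $86,298.
Year 3: DB = ⌊$86,298 × 150%/6⌋ = $21,574; SL = ⌊$69,098/4⌋ = $17,274 → take DB $21,574. Book value $64,724.
Year 4: DB = ⌊$64,724 × 150%/6⌋ = $16,181; SL = ⌊$47,524/3⌋ = $15,841 → take DB $16,181. Book value $48,543.
Year 5: DB = ⌊$48,543 × 150%/6⌋ = $12,135; SL = ⌊$31,343/2⌋ = $15,671 → take SL $15,671. Book value $32,872.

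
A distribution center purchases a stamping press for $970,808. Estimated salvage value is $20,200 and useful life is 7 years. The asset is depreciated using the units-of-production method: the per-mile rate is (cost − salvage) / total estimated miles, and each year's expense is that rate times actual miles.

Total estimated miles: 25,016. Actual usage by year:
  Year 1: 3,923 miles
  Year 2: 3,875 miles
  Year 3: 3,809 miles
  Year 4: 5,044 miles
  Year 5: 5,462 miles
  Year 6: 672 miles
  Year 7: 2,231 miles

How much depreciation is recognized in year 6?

Depreciable base = $970,808 − $20,200 = $950,608.
Rate = $950,608 / 25,016 miles = $38 per mile.
Year 1: 3,923 × $38 = $149,074. Book value $821,734.
Year 2: 3,875 × $38 = $147,250. Book value $674,484.
Year 3: 3,809 × $38 = $144,742. Book value $529,742.
Year 4: 5,044 × $38 = $191,672. Book value $338,070.
Year 5: 5,462 × $38 = $207,556. Book value $130,514.
Year 6: 672 × $38 = $25,536. Book value $104,978.

$25,536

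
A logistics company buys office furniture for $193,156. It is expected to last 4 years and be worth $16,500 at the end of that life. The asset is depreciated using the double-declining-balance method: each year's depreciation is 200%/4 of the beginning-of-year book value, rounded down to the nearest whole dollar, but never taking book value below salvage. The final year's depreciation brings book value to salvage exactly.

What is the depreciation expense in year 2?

Depreciable base = $193,156 − $16,500 = $176,656.
Year 1: ⌊$193,156 × 200%/4⌋ = $96,578. Book value $96,578.
Year 2: ⌊$96,578 × 200%/4⌋ = $48,289. Book value $48,289.

$48,289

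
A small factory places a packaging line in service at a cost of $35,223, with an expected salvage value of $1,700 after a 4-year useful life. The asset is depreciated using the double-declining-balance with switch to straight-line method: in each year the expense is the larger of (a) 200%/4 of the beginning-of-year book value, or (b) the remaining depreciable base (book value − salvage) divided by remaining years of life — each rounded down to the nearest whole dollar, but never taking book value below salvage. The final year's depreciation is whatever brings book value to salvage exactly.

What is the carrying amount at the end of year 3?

$4,403

Depreciable base = $35,223 − $1,700 = $33,523.
Year 1: DB = ⌊$35,223 × 200%/4⌋ = $17,611; SL = ⌊$33,523/4⌋ = $8,380 → take DB $17,611. Book value $17,612.
Year 2: DB = ⌊$17,612 × 200%/4⌋ = $8,806; SL = ⌊$15,912/3⌋ = $5,304 → take DB $8,806. Book value $8,806.
Year 3: DB = ⌊$8,806 × 200%/4⌋ = $4,403; SL = ⌊$7,106/2⌋ = $3,553 → take DB $4,403. Book value $4,403.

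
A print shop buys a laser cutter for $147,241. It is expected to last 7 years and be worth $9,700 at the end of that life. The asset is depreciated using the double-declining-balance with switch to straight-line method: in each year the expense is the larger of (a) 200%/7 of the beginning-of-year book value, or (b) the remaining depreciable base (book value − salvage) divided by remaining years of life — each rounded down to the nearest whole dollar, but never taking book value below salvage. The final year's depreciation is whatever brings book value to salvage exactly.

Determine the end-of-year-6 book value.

$18,539

Depreciable base = $147,241 − $9,700 = $137,541.
Year 1: DB = ⌊$147,241 × 200%/7⌋ = $42,068; SL = ⌊$137,541/7⌋ = $19,648 → take DB $42,068. Book value $105,173.
Year 2: DB = ⌊$105,173 × 200%/7⌋ = $30,049; SL = ⌊$95,473/6⌋ = $15,912 → take DB $30,049. Book value $75,124.
Year 3: DB = ⌊$75,124 × 200%/7⌋ = $21,464; SL = ⌊$65,424/5⌋ = $13,084 → take DB $21,464. Book value $53,660.
Year 4: DB = ⌊$53,660 × 200%/7⌋ = $15,331; SL = ⌊$43,960/4⌋ = $10,990 → take DB $15,331. Book value $38,329.
Year 5: DB = ⌊$38,329 × 200%/7⌋ = $10,951; SL = ⌊$28,629/3⌋ = $9,543 → take DB $10,951. Book value $27,378.
Year 6: DB = ⌊$27,378 × 200%/7⌋ = $7,822; SL = ⌊$17,678/2⌋ = $8,839 → take SL $8,839. Book value $18,539.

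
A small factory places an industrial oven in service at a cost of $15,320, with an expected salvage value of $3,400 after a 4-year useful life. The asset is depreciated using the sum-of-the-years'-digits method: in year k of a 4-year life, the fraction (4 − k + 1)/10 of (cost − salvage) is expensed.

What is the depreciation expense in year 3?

$2,384

Depreciable base = $15,320 − $3,400 = $11,920.
Sum of the years' digits = 4+3+2+1 = 10.
Year 1: $11,920 × 4/10 = $4,768. Book value $10,552.
Year 2: $11,920 × 3/10 = $3,576. Book value $6,976.
Year 3: $11,920 × 2/10 = $2,384. Book value $4,592.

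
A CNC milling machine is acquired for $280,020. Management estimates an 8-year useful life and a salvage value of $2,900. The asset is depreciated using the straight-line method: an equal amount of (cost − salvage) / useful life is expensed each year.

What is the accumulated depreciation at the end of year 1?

Depreciable base = $280,020 − $2,900 = $277,120.
Annual expense = $277,120 / 8 = $34,640.
End of year 1: book value $245,380.
Accumulated through year 1 = $280,020 − $245,380 = $34,640.

$34,640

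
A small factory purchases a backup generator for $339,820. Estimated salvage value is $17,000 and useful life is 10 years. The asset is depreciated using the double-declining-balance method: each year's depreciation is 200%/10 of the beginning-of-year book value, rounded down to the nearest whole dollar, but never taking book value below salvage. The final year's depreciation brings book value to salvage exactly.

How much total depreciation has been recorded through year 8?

$282,806

Depreciable base = $339,820 − $17,000 = $322,820.
Year 1: ⌊$339,820 × 200%/10⌋ = $67,964. Book value $271,856.
Year 2: ⌊$271,856 × 200%/10⌋ = $54,371. Book value $217,485.
Year 3: ⌊$217,485 × 200%/10⌋ = $43,497. Book value $173,988.
Year 4: ⌊$173,988 × 200%/10⌋ = $34,797. Book value $139,191.
Year 5: ⌊$139,191 × 200%/10⌋ = $27,838. Book value $111,353.
Year 6: ⌊$111,353 × 200%/10⌋ = $22,270. Book value $89,083.
Year 7: ⌊$89,083 × 200%/10⌋ = $17,816. Book value $71,267.
Year 8: ⌊$71,267 × 200%/10⌋ = $14,253. Book value $57,014.
Accumulated through year 8 = $339,820 − $57,014 = $282,806.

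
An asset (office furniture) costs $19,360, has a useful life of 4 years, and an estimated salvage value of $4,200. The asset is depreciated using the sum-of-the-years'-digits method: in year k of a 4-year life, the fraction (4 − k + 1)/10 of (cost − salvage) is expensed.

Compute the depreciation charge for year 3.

Depreciable base = $19,360 − $4,200 = $15,160.
Sum of the years' digits = 4+3+2+1 = 10.
Year 1: $15,160 × 4/10 = $6,064. Book value $13,296.
Year 2: $15,160 × 3/10 = $4,548. Book value $8,748.
Year 3: $15,160 × 2/10 = $3,032. Book value $5,716.

$3,032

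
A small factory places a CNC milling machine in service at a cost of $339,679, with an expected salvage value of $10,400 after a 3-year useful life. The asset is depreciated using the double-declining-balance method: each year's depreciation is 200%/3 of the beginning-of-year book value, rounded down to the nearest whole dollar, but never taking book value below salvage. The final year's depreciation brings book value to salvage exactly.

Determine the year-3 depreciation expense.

Depreciable base = $339,679 − $10,400 = $329,279.
Year 1: ⌊$339,679 × 200%/3⌋ = $226,452. Book value $113,227.
Year 2: ⌊$113,227 × 200%/3⌋ = $75,484. Book value $37,743.
Year 3 (final): $37,743 − $10,400 = $27,343. Book value $10,400.

$27,343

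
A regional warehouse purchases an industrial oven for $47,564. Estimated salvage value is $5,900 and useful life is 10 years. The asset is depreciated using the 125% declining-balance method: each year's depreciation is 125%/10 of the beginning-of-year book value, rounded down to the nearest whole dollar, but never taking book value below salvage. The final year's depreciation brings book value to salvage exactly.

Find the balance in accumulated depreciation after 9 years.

$33,262

Depreciable base = $47,564 − $5,900 = $41,664.
Year 1: ⌊$47,564 × 125%/10⌋ = $5,945. Book value $41,619.
Year 2: ⌊$41,619 × 125%/10⌋ = $5,202. Book value $36,417.
Year 3: ⌊$36,417 × 125%/10⌋ = $4,552. Book value $31,865.
Year 4: ⌊$31,865 × 125%/10⌋ = $3,983. Book value $27,882.
Year 5: ⌊$27,882 × 125%/10⌋ = $3,485. Book value $24,397.
Year 6: ⌊$24,397 × 125%/10⌋ = $3,049. Book value $21,348.
Year 7: ⌊$21,348 × 125%/10⌋ = $2,668. Book value $18,680.
Year 8: ⌊$18,680 × 125%/10⌋ = $2,335. Book value $16,345.
Year 9: ⌊$16,345 × 125%/10⌋ = $2,043. Book value $14,302.
Accumulated through year 9 = $47,564 − $14,302 = $33,262.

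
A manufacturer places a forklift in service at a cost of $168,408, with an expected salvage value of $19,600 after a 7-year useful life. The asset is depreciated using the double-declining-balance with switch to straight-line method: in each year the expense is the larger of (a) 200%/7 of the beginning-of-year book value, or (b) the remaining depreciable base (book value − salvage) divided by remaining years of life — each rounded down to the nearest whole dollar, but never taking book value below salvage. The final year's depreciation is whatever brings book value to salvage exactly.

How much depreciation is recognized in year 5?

$12,525

Depreciable base = $168,408 − $19,600 = $148,808.
Year 1: DB = ⌊$168,408 × 200%/7⌋ = $48,116; SL = ⌊$148,808/7⌋ = $21,258 → take DB $48,116. Book value $120,292.
Year 2: DB = ⌊$120,292 × 200%/7⌋ = $34,369; SL = ⌊$100,692/6⌋ = $16,782 → take DB $34,369. Book value $85,923.
Year 3: DB = ⌊$85,923 × 200%/7⌋ = $24,549; SL = ⌊$66,323/5⌋ = $13,264 → take DB $24,549. Book value $61,374.
Year 4: DB = ⌊$61,374 × 200%/7⌋ = $17,535; SL = ⌊$41,774/4⌋ = $10,443 → take DB $17,535. Book value $43,839.
Year 5: DB = ⌊$43,839 × 200%/7⌋ = $12,525; SL = ⌊$24,239/3⌋ = $8,079 → take DB $12,525. Book value $31,314.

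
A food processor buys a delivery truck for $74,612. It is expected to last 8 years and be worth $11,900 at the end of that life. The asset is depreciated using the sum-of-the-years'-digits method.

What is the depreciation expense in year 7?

Depreciable base = $74,612 − $11,900 = $62,712.
Sum of the years' digits = 8+7+6+5+4+3+2+1 = 36.
Year 1: $62,712 × 8/36 = $13,936. Book value $60,676.
Year 2: $62,712 × 7/36 = $12,194. Book value $48,482.
Year 3: $62,712 × 6/36 = $10,452. Book value $38,030.
Year 4: $62,712 × 5/36 = $8,710. Book value $29,320.
Year 5: $62,712 × 4/36 = $6,968. Book value $22,352.
Year 6: $62,712 × 3/36 = $5,226. Book value $17,126.
Year 7: $62,712 × 2/36 = $3,484. Book value $13,642.

$3,484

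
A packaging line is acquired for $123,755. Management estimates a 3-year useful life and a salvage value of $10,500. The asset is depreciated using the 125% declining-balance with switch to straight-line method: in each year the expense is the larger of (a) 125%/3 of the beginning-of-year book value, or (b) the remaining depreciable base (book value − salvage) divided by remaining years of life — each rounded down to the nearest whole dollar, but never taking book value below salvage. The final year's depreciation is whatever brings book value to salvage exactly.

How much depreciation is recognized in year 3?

Depreciable base = $123,755 − $10,500 = $113,255.
Year 1: DB = ⌊$123,755 × 125%/3⌋ = $51,564; SL = ⌊$113,255/3⌋ = $37,751 → take DB $51,564. Book value $72,191.
Year 2: DB = ⌊$72,191 × 125%/3⌋ = $30,079; SL = ⌊$61,691/2⌋ = $30,845 → take SL $30,845. Book value $41,346.
Year 3 (final): $41,346 − $10,500 = $30,846. Book value $10,500.

$30,846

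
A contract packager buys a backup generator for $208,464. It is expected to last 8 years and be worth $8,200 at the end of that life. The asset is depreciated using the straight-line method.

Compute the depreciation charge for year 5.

Depreciable base = $208,464 − $8,200 = $200,264.
Annual expense = $200,264 / 8 = $25,033.

$25,033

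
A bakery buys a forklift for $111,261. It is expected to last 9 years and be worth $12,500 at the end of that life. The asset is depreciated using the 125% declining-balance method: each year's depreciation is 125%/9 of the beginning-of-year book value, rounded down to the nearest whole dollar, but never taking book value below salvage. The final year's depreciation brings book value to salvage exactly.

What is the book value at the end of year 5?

Depreciable base = $111,261 − $12,500 = $98,761.
Year 1: ⌊$111,261 × 125%/9⌋ = $15,452. Book value $95,809.
Year 2: ⌊$95,809 × 125%/9⌋ = $13,306. Book value $82,503.
Year 3: ⌊$82,503 × 125%/9⌋ = $11,458. Book value $71,045.
Year 4: ⌊$71,045 × 125%/9⌋ = $9,867. Book value $61,178.
Year 5: ⌊$61,178 × 125%/9⌋ = $8,496. Book value $52,682.

$52,682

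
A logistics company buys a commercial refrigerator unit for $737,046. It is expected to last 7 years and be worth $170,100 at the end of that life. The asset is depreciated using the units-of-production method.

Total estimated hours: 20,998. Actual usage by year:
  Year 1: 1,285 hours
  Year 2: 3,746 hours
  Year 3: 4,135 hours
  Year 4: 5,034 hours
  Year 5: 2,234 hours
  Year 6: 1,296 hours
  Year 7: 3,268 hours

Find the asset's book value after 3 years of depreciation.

$489,564

Depreciable base = $737,046 − $170,100 = $566,946.
Rate = $566,946 / 20,998 hours = $27 per hour.
Year 1: 1,285 × $27 = $34,695. Book value $702,351.
Year 2: 3,746 × $27 = $101,142. Book value $601,209.
Year 3: 4,135 × $27 = $111,645. Book value $489,564.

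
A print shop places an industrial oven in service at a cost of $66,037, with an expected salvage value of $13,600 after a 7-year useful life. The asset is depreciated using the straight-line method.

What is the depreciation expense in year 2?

$7,491

Depreciable base = $66,037 − $13,600 = $52,437.
Annual expense = $52,437 / 7 = $7,491.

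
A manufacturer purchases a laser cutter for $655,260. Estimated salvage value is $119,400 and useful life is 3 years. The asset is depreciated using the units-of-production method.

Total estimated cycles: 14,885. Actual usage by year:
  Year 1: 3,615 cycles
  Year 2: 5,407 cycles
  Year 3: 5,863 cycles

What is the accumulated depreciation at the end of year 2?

$324,792

Depreciable base = $655,260 − $119,400 = $535,860.
Rate = $535,860 / 14,885 cycles = $36 per cycle.
Year 1: 3,615 × $36 = $130,140. Book value $525,120.
Year 2: 5,407 × $36 = $194,652. Book value $330,468.
Accumulated through year 2 = $655,260 − $330,468 = $324,792.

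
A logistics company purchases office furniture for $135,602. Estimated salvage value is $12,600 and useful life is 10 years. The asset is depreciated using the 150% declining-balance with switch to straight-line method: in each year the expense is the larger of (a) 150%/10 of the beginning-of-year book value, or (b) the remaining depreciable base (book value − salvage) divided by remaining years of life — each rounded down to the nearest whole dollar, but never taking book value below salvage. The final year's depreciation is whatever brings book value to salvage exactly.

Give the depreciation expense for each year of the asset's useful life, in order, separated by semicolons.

$20,340; $17,289; $14,695; $12,491; $10,618; $9,513; $9,514; $9,514; $9,514; $9,514

Depreciable base = $135,602 − $12,600 = $123,002.
Year 1: DB = ⌊$135,602 × 150%/10⌋ = $20,340; SL = ⌊$123,002/10⌋ = $12,300 → take DB $20,340. Book value $115,262.
Year 2: DB = ⌊$115,262 × 150%/10⌋ = $17,289; SL = ⌊$102,662/9⌋ = $11,406 → take DB $17,289. Book value $97,973.
Year 3: DB = ⌊$97,973 × 150%/10⌋ = $14,695; SL = ⌊$85,373/8⌋ = $10,671 → take DB $14,695. Book value $83,278.
Year 4: DB = ⌊$83,278 × 150%/10⌋ = $12,491; SL = ⌊$70,678/7⌋ = $10,096 → take DB $12,491. Book value $70,787.
Year 5: DB = ⌊$70,787 × 150%/10⌋ = $10,618; SL = ⌊$58,187/6⌋ = $9,697 → take DB $10,618. Book value $60,169.
Year 6: DB = ⌊$60,169 × 150%/10⌋ = $9,025; SL = ⌊$47,569/5⌋ = $9,513 → take SL $9,513. Book value $50,656.
Year 7: DB = ⌊$50,656 × 150%/10⌋ = $7,598; SL = ⌊$38,056/4⌋ = $9,514 → take SL $9,514. Book value $41,142.
Year 8: DB = ⌊$41,142 × 150%/10⌋ = $6,171; SL = ⌊$28,542/3⌋ = $9,514 → take SL $9,514. Book value $31,628.
Year 9: DB = ⌊$31,628 × 150%/10⌋ = $4,744; SL = ⌊$19,028/2⌋ = $9,514 → take SL $9,514. Book value $22,114.
Year 10 (final): $22,114 − $12,600 = $9,514. Book value $12,600.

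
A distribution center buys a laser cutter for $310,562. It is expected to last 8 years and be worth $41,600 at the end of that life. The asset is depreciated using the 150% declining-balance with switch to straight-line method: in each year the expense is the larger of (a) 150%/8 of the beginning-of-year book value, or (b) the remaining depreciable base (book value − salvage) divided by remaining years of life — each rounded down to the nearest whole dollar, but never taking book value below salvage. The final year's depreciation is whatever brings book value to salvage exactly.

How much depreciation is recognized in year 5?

Depreciable base = $310,562 − $41,600 = $268,962.
Year 1: DB = ⌊$310,562 × 150%/8⌋ = $58,230; SL = ⌊$268,962/8⌋ = $33,620 → take DB $58,230. Book value $252,332.
Year 2: DB = ⌊$252,332 × 150%/8⌋ = $47,312; SL = ⌊$210,732/7⌋ = $30,104 → take DB $47,312. Book value $205,020.
Year 3: DB = ⌊$205,020 × 150%/8⌋ = $38,441; SL = ⌊$163,420/6⌋ = $27,236 → take DB $38,441. Book value $166,579.
Year 4: DB = ⌊$166,579 × 150%/8⌋ = $31,233; SL = ⌊$124,979/5⌋ = $24,995 → take DB $31,233. Book value $135,346.
Year 5: DB = ⌊$135,346 × 150%/8⌋ = $25,377; SL = ⌊$93,746/4⌋ = $23,436 → take DB $25,377. Book value $109,969.

$25,377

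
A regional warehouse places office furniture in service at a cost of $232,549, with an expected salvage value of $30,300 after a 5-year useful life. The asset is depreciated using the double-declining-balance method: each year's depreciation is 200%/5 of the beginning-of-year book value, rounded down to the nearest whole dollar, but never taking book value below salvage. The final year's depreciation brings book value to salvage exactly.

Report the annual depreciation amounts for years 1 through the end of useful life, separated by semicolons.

$93,019; $55,812; $33,487; $19,931; $0

Depreciable base = $232,549 − $30,300 = $202,249.
Year 1: ⌊$232,549 × 200%/5⌋ = $93,019. Book value $139,530.
Year 2: ⌊$139,530 × 200%/5⌋ = $55,812. Book value $83,718.
Year 3: ⌊$83,718 × 200%/5⌋ = $33,487. Book value $50,231.
Year 4: ⌊$50,231 × 200%/5⌋ = $20,092, capped at $19,931. Book value $30,300.
Year 5 (final): $30,300 − $30,300 = $0. Book value $30,300.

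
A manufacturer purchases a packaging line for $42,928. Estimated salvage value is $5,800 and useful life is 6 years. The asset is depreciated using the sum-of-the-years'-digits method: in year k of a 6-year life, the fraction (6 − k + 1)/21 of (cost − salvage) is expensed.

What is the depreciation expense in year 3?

Depreciable base = $42,928 − $5,800 = $37,128.
Sum of the years' digits = 6+5+4+3+2+1 = 21.
Year 1: $37,128 × 6/21 = $10,608. Book value $32,320.
Year 2: $37,128 × 5/21 = $8,840. Book value $23,480.
Year 3: $37,128 × 4/21 = $7,072. Book value $16,408.

$7,072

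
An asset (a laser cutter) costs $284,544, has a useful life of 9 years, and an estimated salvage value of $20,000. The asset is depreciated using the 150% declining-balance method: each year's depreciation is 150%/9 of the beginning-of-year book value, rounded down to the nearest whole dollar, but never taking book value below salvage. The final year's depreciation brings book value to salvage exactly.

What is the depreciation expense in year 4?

$27,444

Depreciable base = $284,544 − $20,000 = $264,544.
Year 1: ⌊$284,544 × 150%/9⌋ = $47,424. Book value $237,120.
Year 2: ⌊$237,120 × 150%/9⌋ = $39,520. Book value $197,600.
Year 3: ⌊$197,600 × 150%/9⌋ = $32,933. Book value $164,667.
Year 4: ⌊$164,667 × 150%/9⌋ = $27,444. Book value $137,223.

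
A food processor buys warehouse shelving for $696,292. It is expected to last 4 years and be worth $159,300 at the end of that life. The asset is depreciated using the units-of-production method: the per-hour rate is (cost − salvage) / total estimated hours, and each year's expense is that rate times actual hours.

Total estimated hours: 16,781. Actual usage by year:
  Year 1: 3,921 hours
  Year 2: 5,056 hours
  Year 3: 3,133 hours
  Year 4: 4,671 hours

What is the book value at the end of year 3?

Depreciable base = $696,292 − $159,300 = $536,992.
Rate = $536,992 / 16,781 hours = $32 per hour.
Year 1: 3,921 × $32 = $125,472. Book value $570,820.
Year 2: 5,056 × $32 = $161,792. Book value $409,028.
Year 3: 3,133 × $32 = $100,256. Book value $308,772.

$308,772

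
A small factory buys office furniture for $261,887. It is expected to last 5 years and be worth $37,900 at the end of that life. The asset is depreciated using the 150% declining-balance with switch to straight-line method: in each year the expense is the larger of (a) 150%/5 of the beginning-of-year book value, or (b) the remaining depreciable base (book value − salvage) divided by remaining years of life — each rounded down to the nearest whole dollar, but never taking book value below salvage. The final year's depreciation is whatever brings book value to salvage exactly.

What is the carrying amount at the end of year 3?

Depreciable base = $261,887 − $37,900 = $223,987.
Year 1: DB = ⌊$261,887 × 150%/5⌋ = $78,566; SL = ⌊$223,987/5⌋ = $44,797 → take DB $78,566. Book value $183,321.
Year 2: DB = ⌊$183,321 × 150%/5⌋ = $54,996; SL = ⌊$145,421/4⌋ = $36,355 → take DB $54,996. Book value $128,325.
Year 3: DB = ⌊$128,325 × 150%/5⌋ = $38,497; SL = ⌊$90,425/3⌋ = $30,141 → take DB $38,497. Book value $89,828.

$89,828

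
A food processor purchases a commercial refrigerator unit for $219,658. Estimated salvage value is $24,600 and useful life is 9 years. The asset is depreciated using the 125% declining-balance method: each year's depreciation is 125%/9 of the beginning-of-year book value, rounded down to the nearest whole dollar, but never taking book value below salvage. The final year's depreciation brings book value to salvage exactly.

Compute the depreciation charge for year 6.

Depreciable base = $219,658 − $24,600 = $195,058.
Year 1: ⌊$219,658 × 125%/9⌋ = $30,508. Book value $189,150.
Year 2: ⌊$189,150 × 125%/9⌋ = $26,270. Book value $162,880.
Year 3: ⌊$162,880 × 125%/9⌋ = $22,622. Book value $140,258.
Year 4: ⌊$140,258 × 125%/9⌋ = $19,480. Book value $120,778.
Year 5: ⌊$120,778 × 125%/9⌋ = $16,774. Book value $104,004.
Year 6: ⌊$104,004 × 125%/9⌋ = $14,445. Book value $89,559.

$14,445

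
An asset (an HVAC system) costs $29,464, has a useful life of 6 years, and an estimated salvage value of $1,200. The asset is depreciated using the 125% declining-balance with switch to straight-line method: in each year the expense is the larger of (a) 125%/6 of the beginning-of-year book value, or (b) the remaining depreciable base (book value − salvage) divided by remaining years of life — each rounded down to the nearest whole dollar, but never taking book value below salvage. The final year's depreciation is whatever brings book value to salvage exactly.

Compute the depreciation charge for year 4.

Depreciable base = $29,464 − $1,200 = $28,264.
Year 1: DB = ⌊$29,464 × 125%/6⌋ = $6,138; SL = ⌊$28,264/6⌋ = $4,710 → take DB $6,138. Book value $23,326.
Year 2: DB = ⌊$23,326 × 125%/6⌋ = $4,859; SL = ⌊$22,126/5⌋ = $4,425 → take DB $4,859. Book value $18,467.
Year 3: DB = ⌊$18,467 × 125%/6⌋ = $3,847; SL = ⌊$17,267/4⌋ = $4,316 → take SL $4,316. Book value $14,151.
Year 4: DB = ⌊$14,151 × 125%/6⌋ = $2,948; SL = ⌊$12,951/3⌋ = $4,317 → take SL $4,317. Book value $9,834.

$4,317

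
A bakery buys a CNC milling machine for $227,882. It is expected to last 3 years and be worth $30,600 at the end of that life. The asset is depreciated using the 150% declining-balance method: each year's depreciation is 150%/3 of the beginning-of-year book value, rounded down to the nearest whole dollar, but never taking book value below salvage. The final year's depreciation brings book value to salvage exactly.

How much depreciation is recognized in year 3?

Depreciable base = $227,882 − $30,600 = $197,282.
Year 1: ⌊$227,882 × 150%/3⌋ = $113,941. Book value $113,941.
Year 2: ⌊$113,941 × 150%/3⌋ = $56,970. Book value $56,971.
Year 3 (final): $56,971 − $30,600 = $26,371. Book value $30,600.

$26,371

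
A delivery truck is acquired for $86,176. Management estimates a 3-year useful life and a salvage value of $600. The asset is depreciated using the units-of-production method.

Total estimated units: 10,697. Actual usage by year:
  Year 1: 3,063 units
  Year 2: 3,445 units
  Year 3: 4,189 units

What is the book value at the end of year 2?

Depreciable base = $86,176 − $600 = $85,576.
Rate = $85,576 / 10,697 units = $8 per unit.
Year 1: 3,063 × $8 = $24,504. Book value $61,672.
Year 2: 3,445 × $8 = $27,560. Book value $34,112.

$34,112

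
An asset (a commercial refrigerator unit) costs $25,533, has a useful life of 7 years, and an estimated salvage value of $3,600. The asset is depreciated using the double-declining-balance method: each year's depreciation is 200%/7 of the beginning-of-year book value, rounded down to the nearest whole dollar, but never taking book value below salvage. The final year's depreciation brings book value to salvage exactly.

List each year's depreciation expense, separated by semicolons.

$7,295; $5,210; $3,722; $2,658; $1,899; $1,149; $0

Depreciable base = $25,533 − $3,600 = $21,933.
Year 1: ⌊$25,533 × 200%/7⌋ = $7,295. Book value $18,238.
Year 2: ⌊$18,238 × 200%/7⌋ = $5,210. Book value $13,028.
Year 3: ⌊$13,028 × 200%/7⌋ = $3,722. Book value $9,306.
Year 4: ⌊$9,306 × 200%/7⌋ = $2,658. Book value $6,648.
Year 5: ⌊$6,648 × 200%/7⌋ = $1,899. Book value $4,749.
Year 6: ⌊$4,749 × 200%/7⌋ = $1,356, capped at $1,149. Book value $3,600.
Year 7 (final): $3,600 − $3,600 = $0. Book value $3,600.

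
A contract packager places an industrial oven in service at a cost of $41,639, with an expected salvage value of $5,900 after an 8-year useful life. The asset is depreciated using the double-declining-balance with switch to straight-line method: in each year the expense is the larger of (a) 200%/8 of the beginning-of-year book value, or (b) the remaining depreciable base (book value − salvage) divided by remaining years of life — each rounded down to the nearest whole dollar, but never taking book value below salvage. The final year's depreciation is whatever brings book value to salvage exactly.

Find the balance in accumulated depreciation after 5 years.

Depreciable base = $41,639 − $5,900 = $35,739.
Year 1: DB = ⌊$41,639 × 200%/8⌋ = $10,409; SL = ⌊$35,739/8⌋ = $4,467 → take DB $10,409. Book value $31,230.
Year 2: DB = ⌊$31,230 × 200%/8⌋ = $7,807; SL = ⌊$25,330/7⌋ = $3,618 → take DB $7,807. Book value $23,423.
Year 3: DB = ⌊$23,423 × 200%/8⌋ = $5,855; SL = ⌊$17,523/6⌋ = $2,920 → take DB $5,855. Book value $17,568.
Year 4: DB = ⌊$17,568 × 200%/8⌋ = $4,392; SL = ⌊$11,668/5⌋ = $2,333 → take DB $4,392. Book value $13,176.
Year 5: DB = ⌊$13,176 × 200%/8⌋ = $3,294; SL = ⌊$7,276/4⌋ = $1,819 → take DB $3,294. Book value $9,882.
Accumulated through year 5 = $41,639 − $9,882 = $31,757.

$31,757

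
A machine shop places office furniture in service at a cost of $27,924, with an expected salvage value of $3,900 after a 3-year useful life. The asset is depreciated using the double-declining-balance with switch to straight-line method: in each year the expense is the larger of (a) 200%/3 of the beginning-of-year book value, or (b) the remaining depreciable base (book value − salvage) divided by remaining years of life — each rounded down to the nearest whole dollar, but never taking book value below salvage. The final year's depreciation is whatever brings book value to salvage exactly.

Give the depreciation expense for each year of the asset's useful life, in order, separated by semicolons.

Depreciable base = $27,924 − $3,900 = $24,024.
Year 1: DB = ⌊$27,924 × 200%/3⌋ = $18,616; SL = ⌊$24,024/3⌋ = $8,008 → take DB $18,616. Book value $9,308.
Year 2: DB = ⌊$9,308 × 200%/3⌋ = $6,205; SL = ⌊$5,408/2⌋ = $2,704 → take DB $6,205, capped at $5,408. Book value $3,900.
Year 3 (final): $3,900 − $3,900 = $0. Book value $3,900.

$18,616; $5,408; $0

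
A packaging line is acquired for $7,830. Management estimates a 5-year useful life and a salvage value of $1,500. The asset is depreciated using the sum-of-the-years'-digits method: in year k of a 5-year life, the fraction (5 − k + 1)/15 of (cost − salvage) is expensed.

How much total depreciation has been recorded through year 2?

$3,798

Depreciable base = $7,830 − $1,500 = $6,330.
Sum of the years' digits = 5+4+3+2+1 = 15.
Year 1: $6,330 × 5/15 = $2,110. Book value $5,720.
Year 2: $6,330 × 4/15 = $1,688. Book value $4,032.
Accumulated through year 2 = $7,830 − $4,032 = $3,798.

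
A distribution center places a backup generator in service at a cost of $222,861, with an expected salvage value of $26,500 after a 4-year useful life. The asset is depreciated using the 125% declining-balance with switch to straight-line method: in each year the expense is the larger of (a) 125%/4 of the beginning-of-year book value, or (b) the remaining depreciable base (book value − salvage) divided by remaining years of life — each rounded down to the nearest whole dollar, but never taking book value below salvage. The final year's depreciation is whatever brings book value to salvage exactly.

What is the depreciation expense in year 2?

$47,880

Depreciable base = $222,861 − $26,500 = $196,361.
Year 1: DB = ⌊$222,861 × 125%/4⌋ = $69,644; SL = ⌊$196,361/4⌋ = $49,090 → take DB $69,644. Book value $153,217.
Year 2: DB = ⌊$153,217 × 125%/4⌋ = $47,880; SL = ⌊$126,717/3⌋ = $42,239 → take DB $47,880. Book value $105,337.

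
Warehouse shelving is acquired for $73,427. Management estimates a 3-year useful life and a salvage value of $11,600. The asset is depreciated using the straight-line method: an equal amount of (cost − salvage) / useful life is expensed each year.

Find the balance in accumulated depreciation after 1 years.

$20,609

Depreciable base = $73,427 − $11,600 = $61,827.
Annual expense = $61,827 / 3 = $20,609.
End of year 1: book value $52,818.
Accumulated through year 1 = $73,427 − $52,818 = $20,609.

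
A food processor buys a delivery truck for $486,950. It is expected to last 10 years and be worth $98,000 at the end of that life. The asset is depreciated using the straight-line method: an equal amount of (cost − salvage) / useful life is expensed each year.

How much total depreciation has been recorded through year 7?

Depreciable base = $486,950 − $98,000 = $388,950.
Annual expense = $388,950 / 10 = $38,895.
End of year 1: book value $448,055.
End of year 2: book value $409,160.
End of year 3: book value $370,265.
End of year 4: book value $331,370.
End of year 5: book value $292,475.
End of year 6: book value $253,580.
End of year 7: book value $214,685.
Accumulated through year 7 = $486,950 − $214,685 = $272,265.

$272,265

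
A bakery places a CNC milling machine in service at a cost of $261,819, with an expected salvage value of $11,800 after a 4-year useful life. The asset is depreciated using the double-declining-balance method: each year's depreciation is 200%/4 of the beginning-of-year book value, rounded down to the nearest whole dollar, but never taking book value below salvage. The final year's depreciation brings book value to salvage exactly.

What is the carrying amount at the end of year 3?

Depreciable base = $261,819 − $11,800 = $250,019.
Year 1: ⌊$261,819 × 200%/4⌋ = $130,909. Book value $130,910.
Year 2: ⌊$130,910 × 200%/4⌋ = $65,455. Book value $65,455.
Year 3: ⌊$65,455 × 200%/4⌋ = $32,727. Book value $32,728.

$32,728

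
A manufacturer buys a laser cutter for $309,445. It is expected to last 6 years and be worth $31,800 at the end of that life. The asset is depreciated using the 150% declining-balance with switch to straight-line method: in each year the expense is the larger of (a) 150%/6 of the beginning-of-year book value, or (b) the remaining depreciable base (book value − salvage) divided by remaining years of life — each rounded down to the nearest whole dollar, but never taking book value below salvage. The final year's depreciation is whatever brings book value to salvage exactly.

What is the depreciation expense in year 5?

$32,916

Depreciable base = $309,445 − $31,800 = $277,645.
Year 1: DB = ⌊$309,445 × 150%/6⌋ = $77,361; SL = ⌊$277,645/6⌋ = $46,274 → take DB $77,361. Book value $232,084.
Year 2: DB = ⌊$232,084 × 150%/6⌋ = $58,021; SL = ⌊$200,284/5⌋ = $40,056 → take DB $58,021. Book value $174,063.
Year 3: DB = ⌊$174,063 × 150%/6⌋ = $43,515; SL = ⌊$142,263/4⌋ = $35,565 → take DB $43,515. Book value $130,548.
Year 4: DB = ⌊$130,548 × 150%/6⌋ = $32,637; SL = ⌊$98,748/3⌋ = $32,916 → take SL $32,916. Book value $97,632.
Year 5: DB = ⌊$97,632 × 150%/6⌋ = $24,408; SL = ⌊$65,832/2⌋ = $32,916 → take SL $32,916. Book value $64,716.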